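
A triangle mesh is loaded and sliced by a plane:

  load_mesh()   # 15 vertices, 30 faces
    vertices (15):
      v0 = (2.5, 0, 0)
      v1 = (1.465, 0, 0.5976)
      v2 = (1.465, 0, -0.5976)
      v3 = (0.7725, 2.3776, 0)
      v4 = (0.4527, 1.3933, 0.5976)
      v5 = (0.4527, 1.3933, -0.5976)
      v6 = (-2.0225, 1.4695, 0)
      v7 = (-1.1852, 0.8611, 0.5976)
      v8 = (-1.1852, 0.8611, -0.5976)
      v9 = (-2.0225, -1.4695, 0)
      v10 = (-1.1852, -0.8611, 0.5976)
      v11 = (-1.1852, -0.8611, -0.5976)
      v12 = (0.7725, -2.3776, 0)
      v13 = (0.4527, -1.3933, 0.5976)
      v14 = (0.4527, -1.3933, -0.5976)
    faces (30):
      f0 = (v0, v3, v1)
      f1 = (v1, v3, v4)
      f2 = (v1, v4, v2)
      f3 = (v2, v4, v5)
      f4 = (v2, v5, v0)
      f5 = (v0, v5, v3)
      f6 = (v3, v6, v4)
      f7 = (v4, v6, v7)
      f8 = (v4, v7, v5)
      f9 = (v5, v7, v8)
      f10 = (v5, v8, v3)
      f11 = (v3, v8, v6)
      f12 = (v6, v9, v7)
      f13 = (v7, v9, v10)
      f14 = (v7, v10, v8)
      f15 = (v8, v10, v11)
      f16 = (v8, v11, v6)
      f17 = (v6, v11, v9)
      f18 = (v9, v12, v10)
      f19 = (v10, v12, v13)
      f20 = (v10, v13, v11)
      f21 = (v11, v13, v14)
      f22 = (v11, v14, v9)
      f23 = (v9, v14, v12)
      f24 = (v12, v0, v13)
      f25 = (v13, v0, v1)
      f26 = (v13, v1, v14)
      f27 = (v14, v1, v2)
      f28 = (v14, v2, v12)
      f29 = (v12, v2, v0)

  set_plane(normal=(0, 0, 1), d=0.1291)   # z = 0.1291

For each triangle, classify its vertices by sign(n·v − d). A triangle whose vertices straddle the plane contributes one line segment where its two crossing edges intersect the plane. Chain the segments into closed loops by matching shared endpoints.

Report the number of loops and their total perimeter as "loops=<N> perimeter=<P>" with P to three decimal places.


loops=2 perimeter=21.991

Straddling triangles (20 of 30):
  (v0,v3,v1) [--+] → (0.922101, 1.86397, 0.1291)–(2.27641, 0, 0.1291)  len=2.3040
  (v1,v3,v4) [+-+] → (0.922101, 1.86397, 0.1291)–(0.703413, 2.16496, 0.1291)  len=0.3721
  (v1,v4,v2) [++-] → (0.849506, 0.847148, 0.1291)–(1.465, 0, 0.1291)  len=1.0471
  (v2,v4,v5) [-+-] → (0.849506, 0.847148, 0.1291)–(0.4527, 1.3933, 0.1291)  len=0.6751
  (v3,v6,v4) [--+] → (-1.48778, 1.45304, 0.1291)–(0.703413, 2.16496, 0.1291)  len=2.3039
  (v4,v6,v7) [+-+] → (-1.48778, 1.45304, 0.1291)–(-1.84162, 1.33807, 0.1291)  len=0.3720
  (v4,v7,v5) [++-] → (-0.543168, 1.06971, 0.1291)–(0.4527, 1.3933, 0.1291)  len=1.0471
  (v5,v7,v8) [-+-] → (-0.543168, 1.06971, 0.1291)–(-1.1852, 0.8611, 0.1291)  len=0.6751
  (v6,v9,v7) [--+] → (-1.84162, -0.966019, 0.1291)–(-1.84162, 1.33807, 0.1291)  len=2.3041
  (v7,v9,v10) [+-+] → (-1.84162, -0.966019, 0.1291)–(-1.84162, -1.33807, 0.1291)  len=0.3720
  (v7,v10,v8) [++-] → (-1.1852, -0.186024, 0.1291)–(-1.1852, 0.8611, 0.1291)  len=1.0471
  (v8,v10,v11) [-+-] → (-1.1852, -0.186024, 0.1291)–(-1.1852, -0.8611, 0.1291)  len=0.6751
  (v9,v12,v10) [--+] → (0.349577, -2.04999, 0.1291)–(-1.84162, -1.33807, 0.1291)  len=2.3039
  (v10,v12,v13) [+-+] → (0.349577, -2.04999, 0.1291)–(0.703413, -2.16496, 0.1291)  len=0.3720
  (v10,v13,v11) [++-] → (-0.189332, -1.18469, 0.1291)–(-1.1852, -0.8611, 0.1291)  len=1.0471
  (v11,v13,v14) [-+-] → (-0.189332, -1.18469, 0.1291)–(0.4527, -1.3933, 0.1291)  len=0.6751
  (v12,v0,v13) [--+] → (2.05772, -0.300996, 0.1291)–(0.703413, -2.16496, 0.1291)  len=2.3040
  (v13,v0,v1) [+-+] → (2.05772, -0.300996, 0.1291)–(2.27641, 0, 0.1291)  len=0.3721
  (v13,v1,v14) [++-] → (1.06819, -0.546152, 0.1291)–(0.4527, -1.3933, 0.1291)  len=1.0471
  (v14,v1,v2) [-+-] → (1.06819, -0.546152, 0.1291)–(1.465, 0, 0.1291)  len=0.6751

Chained into 2 loop(s):
  loop 1: 10 segments, perimeter = 13.3803
  loop 2: 10 segments, perimeter = 8.6110
Total perimeter = 21.991


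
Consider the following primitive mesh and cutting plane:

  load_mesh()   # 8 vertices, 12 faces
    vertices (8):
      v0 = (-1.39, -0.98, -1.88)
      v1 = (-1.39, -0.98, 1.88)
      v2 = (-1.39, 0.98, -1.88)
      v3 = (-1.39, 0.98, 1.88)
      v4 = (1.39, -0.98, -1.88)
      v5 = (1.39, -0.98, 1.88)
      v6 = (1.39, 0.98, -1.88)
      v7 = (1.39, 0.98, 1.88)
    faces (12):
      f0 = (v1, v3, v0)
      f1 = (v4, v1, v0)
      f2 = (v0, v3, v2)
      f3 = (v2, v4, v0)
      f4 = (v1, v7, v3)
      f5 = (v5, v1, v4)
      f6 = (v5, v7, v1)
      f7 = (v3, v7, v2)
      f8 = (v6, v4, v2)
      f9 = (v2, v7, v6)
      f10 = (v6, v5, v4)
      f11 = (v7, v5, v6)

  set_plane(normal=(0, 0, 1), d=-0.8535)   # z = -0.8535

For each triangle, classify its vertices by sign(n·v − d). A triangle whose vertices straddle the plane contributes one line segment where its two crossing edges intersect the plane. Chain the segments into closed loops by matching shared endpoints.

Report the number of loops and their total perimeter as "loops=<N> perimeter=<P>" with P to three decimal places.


Straddling triangles (8 of 12):
  (v1,v3,v0) [++-] → (-1.39, -0.44491, -0.8535)–(-1.39, -0.98, -0.8535)  len=0.5351
  (v4,v1,v0) [-+-] → (0.631045, -0.98, -0.8535)–(-1.39, -0.98, -0.8535)  len=2.0210
  (v0,v3,v2) [-+-] → (-1.39, -0.44491, -0.8535)–(-1.39, 0.98, -0.8535)  len=1.4249
  (v5,v1,v4) [++-] → (0.631045, -0.98, -0.8535)–(1.39, -0.98, -0.8535)  len=0.7590
  (v3,v7,v2) [++-] → (-0.631045, 0.98, -0.8535)–(-1.39, 0.98, -0.8535)  len=0.7590
  (v2,v7,v6) [-+-] → (-0.631045, 0.98, -0.8535)–(1.39, 0.98, -0.8535)  len=2.0210
  (v6,v5,v4) [-+-] → (1.39, 0.44491, -0.8535)–(1.39, -0.98, -0.8535)  len=1.4249
  (v7,v5,v6) [++-] → (1.39, 0.44491, -0.8535)–(1.39, 0.98, -0.8535)  len=0.5351

Chained into 1 loop(s):
  loop 1: 8 segments, perimeter = 9.4800
Total perimeter = 9.480

loops=1 perimeter=9.480


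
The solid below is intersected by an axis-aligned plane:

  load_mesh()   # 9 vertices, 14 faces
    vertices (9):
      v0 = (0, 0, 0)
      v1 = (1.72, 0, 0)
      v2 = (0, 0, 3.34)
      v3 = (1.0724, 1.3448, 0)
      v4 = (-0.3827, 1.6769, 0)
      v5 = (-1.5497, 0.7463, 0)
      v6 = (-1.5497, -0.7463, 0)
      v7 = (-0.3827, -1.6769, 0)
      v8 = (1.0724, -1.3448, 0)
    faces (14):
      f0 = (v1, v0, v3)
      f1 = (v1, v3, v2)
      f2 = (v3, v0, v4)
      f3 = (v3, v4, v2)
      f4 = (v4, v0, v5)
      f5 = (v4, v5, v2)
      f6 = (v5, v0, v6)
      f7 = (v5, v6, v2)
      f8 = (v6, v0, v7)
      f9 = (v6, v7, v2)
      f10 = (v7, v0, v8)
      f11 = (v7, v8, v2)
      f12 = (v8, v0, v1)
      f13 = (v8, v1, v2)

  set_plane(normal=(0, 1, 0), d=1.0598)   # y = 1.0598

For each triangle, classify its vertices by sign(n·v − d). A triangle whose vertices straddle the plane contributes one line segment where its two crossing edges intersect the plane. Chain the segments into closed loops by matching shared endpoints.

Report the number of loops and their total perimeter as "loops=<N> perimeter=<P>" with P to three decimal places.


Straddling triangles (6 of 14):
  (v1,v0,v3) [--+] → (0.845129, 1.0598, 0)–(1.20964, 1.0598, 0)  len=0.3645
  (v1,v3,v2) [-+-] → (1.20964, 1.0598, 0)–(0.845129, 1.0598, 0.707838)  len=0.7962
  (v3,v0,v4) [+-+] → (0.845129, 1.0598, 0)–(-0.241866, 1.0598, 0)  len=1.0870
  (v3,v4,v2) [++-] → (-0.241866, 1.0598, 1.22912)–(0.845129, 1.0598, 0.707838)  len=1.2055
  (v4,v0,v5) [+--] → (-0.241866, 1.0598, 0)–(-1.15656, 1.0598, 0)  len=0.9147
  (v4,v5,v2) [+--] → (-1.15656, 1.0598, 0)–(-0.241866, 1.0598, 1.22912)  len=1.5321

Chained into 1 loop(s):
  loop 1: 6 segments, perimeter = 5.9000
Total perimeter = 5.900

loops=1 perimeter=5.900


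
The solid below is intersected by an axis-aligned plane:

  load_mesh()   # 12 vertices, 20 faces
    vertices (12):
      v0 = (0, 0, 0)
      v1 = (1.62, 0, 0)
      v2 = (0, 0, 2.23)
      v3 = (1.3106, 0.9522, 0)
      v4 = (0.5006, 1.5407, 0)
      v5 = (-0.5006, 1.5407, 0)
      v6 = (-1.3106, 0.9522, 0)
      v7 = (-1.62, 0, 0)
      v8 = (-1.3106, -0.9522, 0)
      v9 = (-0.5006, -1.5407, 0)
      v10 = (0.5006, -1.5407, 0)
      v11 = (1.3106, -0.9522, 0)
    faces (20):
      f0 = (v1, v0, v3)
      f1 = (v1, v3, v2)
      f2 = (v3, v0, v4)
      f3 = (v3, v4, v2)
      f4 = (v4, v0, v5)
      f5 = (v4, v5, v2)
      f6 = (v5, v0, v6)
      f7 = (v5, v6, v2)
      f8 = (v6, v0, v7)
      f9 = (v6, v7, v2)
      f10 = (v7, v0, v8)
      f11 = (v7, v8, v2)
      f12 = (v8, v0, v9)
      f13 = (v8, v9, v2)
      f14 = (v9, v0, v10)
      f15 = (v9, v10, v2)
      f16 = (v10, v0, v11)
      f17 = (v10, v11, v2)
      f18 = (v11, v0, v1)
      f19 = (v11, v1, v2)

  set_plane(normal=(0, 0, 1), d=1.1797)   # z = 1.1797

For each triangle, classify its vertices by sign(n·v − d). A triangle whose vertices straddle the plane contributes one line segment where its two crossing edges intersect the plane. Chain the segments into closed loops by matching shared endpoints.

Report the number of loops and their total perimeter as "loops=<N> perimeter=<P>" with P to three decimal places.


loops=1 perimeter=4.716

Straddling triangles (10 of 20):
  (v1,v3,v2) [--+] → (0.617275, 0.448473, 1.1797)–(0.762998, 0, 1.1797)  len=0.4716
  (v3,v4,v2) [--+] → (0.235776, 0.725649, 1.1797)–(0.617275, 0.448473, 1.1797)  len=0.4716
  (v4,v5,v2) [--+] → (-0.235776, 0.725649, 1.1797)–(0.235776, 0.725649, 1.1797)  len=0.4716
  (v5,v6,v2) [--+] → (-0.617275, 0.448473, 1.1797)–(-0.235776, 0.725649, 1.1797)  len=0.4716
  (v6,v7,v2) [--+] → (-0.762998, 0, 1.1797)–(-0.617275, 0.448473, 1.1797)  len=0.4716
  (v7,v8,v2) [--+] → (-0.617275, -0.448473, 1.1797)–(-0.762998, 0, 1.1797)  len=0.4716
  (v8,v9,v2) [--+] → (-0.235776, -0.725649, 1.1797)–(-0.617275, -0.448473, 1.1797)  len=0.4716
  (v9,v10,v2) [--+] → (0.235776, -0.725649, 1.1797)–(-0.235776, -0.725649, 1.1797)  len=0.4716
  (v10,v11,v2) [--+] → (0.617275, -0.448473, 1.1797)–(0.235776, -0.725649, 1.1797)  len=0.4716
  (v11,v1,v2) [--+] → (0.762998, 0, 1.1797)–(0.617275, -0.448473, 1.1797)  len=0.4716

Chained into 1 loop(s):
  loop 1: 10 segments, perimeter = 4.7156
Total perimeter = 4.716


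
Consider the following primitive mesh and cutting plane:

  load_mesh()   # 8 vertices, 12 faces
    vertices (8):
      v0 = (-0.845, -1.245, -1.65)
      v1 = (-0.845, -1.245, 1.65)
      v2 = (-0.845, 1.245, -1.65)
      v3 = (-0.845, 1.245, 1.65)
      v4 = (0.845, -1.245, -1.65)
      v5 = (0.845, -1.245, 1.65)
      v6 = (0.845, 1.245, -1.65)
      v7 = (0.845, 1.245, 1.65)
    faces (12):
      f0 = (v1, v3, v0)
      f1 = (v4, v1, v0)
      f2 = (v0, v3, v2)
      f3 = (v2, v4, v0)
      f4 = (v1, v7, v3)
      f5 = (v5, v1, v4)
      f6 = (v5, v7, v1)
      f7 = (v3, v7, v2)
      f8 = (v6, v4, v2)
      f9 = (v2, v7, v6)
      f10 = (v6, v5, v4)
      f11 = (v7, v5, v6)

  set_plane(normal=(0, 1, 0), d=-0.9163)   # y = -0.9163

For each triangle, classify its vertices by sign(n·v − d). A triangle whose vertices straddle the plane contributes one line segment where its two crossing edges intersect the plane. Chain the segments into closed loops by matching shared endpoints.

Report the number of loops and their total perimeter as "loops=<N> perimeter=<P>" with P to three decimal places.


loops=1 perimeter=9.980

Straddling triangles (8 of 12):
  (v1,v3,v0) [-+-] → (-0.845, -0.9163, 1.65)–(-0.845, -0.9163, -1.21437)  len=2.8644
  (v0,v3,v2) [-++] → (-0.845, -0.9163, -1.21437)–(-0.845, -0.9163, -1.65)  len=0.4356
  (v2,v4,v0) [+--] → (0.621906, -0.9163, -1.65)–(-0.845, -0.9163, -1.65)  len=1.4669
  (v1,v7,v3) [-++] → (-0.621906, -0.9163, 1.65)–(-0.845, -0.9163, 1.65)  len=0.2231
  (v5,v7,v1) [-+-] → (0.845, -0.9163, 1.65)–(-0.621906, -0.9163, 1.65)  len=1.4669
  (v6,v4,v2) [+-+] → (0.845, -0.9163, -1.65)–(0.621906, -0.9163, -1.65)  len=0.2231
  (v6,v5,v4) [+--] → (0.845, -0.9163, 1.21437)–(0.845, -0.9163, -1.65)  len=2.8644
  (v7,v5,v6) [+-+] → (0.845, -0.9163, 1.65)–(0.845, -0.9163, 1.21437)  len=0.4356

Chained into 1 loop(s):
  loop 1: 8 segments, perimeter = 9.9800
Total perimeter = 9.980


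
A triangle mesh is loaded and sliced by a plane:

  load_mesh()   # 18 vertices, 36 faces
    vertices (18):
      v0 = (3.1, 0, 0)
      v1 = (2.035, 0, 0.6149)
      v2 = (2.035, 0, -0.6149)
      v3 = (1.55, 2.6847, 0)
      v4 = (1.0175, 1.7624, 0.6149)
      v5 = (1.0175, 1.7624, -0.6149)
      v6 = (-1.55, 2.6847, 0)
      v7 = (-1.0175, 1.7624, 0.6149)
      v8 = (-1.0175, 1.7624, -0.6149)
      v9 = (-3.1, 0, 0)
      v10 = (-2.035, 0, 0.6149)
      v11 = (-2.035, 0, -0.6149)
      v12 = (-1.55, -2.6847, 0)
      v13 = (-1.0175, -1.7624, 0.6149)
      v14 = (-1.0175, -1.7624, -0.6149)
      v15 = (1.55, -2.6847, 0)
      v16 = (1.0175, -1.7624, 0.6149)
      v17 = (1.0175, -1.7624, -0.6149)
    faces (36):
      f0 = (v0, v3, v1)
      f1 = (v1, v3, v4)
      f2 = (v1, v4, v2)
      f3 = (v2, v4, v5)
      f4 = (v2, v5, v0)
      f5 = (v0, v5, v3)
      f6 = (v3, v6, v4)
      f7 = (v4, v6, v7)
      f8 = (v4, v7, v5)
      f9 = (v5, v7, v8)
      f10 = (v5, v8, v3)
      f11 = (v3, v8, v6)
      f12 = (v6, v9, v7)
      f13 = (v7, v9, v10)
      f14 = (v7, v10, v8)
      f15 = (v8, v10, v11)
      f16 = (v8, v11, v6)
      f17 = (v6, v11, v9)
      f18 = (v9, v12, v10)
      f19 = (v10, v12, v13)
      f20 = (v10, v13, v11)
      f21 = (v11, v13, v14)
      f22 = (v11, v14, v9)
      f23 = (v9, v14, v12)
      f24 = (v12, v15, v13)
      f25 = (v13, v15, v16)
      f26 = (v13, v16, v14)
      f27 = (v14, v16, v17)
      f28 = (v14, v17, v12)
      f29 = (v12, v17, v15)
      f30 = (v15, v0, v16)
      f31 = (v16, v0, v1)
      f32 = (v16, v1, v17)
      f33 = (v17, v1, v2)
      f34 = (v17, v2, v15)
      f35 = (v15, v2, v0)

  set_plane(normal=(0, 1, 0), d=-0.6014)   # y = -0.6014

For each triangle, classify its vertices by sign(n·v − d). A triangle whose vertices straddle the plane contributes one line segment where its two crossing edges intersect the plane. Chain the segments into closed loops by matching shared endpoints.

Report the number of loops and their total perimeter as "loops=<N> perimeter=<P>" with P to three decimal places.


loops=2 perimeter=7.379

Straddling triangles (12 of 36):
  (v9,v12,v10) [+-+] → (-2.75278, -0.6014, 0)–(-1.92636, -0.6014, 0.477156)  len=0.9543
  (v10,v12,v13) [+--] → (-1.92636, -0.6014, 0.477156)–(-1.68779, -0.6014, 0.6149)  len=0.2755
  (v10,v13,v11) [+-+] → (-1.68779, -0.6014, 0.6149)–(-1.68779, -0.6014, -0.195244)  len=0.8101
  (v11,v13,v14) [+--] → (-1.68779, -0.6014, -0.195244)–(-1.68779, -0.6014, -0.6149)  len=0.4197
  (v11,v14,v9) [+-+] → (-1.68779, -0.6014, -0.6149)–(-2.38937, -0.6014, -0.209828)  len=0.8101
  (v9,v14,v12) [+--] → (-2.38937, -0.6014, -0.209828)–(-2.75278, -0.6014, 0)  len=0.4196
  (v15,v0,v16) [-+-] → (2.75278, -0.6014, 0)–(2.38937, -0.6014, 0.209828)  len=0.4196
  (v16,v0,v1) [-++] → (2.38937, -0.6014, 0.209828)–(1.68779, -0.6014, 0.6149)  len=0.8101
  (v16,v1,v17) [-+-] → (1.68779, -0.6014, 0.6149)–(1.68779, -0.6014, 0.195244)  len=0.4197
  (v17,v1,v2) [-++] → (1.68779, -0.6014, 0.195244)–(1.68779, -0.6014, -0.6149)  len=0.8101
  (v17,v2,v15) [-+-] → (1.68779, -0.6014, -0.6149)–(1.92636, -0.6014, -0.477156)  len=0.2755
  (v15,v2,v0) [-++] → (1.92636, -0.6014, -0.477156)–(2.75278, -0.6014, 0)  len=0.9543

Chained into 2 loop(s):
  loop 1: 6 segments, perimeter = 3.6893
  loop 2: 6 segments, perimeter = 3.6893
Total perimeter = 7.379


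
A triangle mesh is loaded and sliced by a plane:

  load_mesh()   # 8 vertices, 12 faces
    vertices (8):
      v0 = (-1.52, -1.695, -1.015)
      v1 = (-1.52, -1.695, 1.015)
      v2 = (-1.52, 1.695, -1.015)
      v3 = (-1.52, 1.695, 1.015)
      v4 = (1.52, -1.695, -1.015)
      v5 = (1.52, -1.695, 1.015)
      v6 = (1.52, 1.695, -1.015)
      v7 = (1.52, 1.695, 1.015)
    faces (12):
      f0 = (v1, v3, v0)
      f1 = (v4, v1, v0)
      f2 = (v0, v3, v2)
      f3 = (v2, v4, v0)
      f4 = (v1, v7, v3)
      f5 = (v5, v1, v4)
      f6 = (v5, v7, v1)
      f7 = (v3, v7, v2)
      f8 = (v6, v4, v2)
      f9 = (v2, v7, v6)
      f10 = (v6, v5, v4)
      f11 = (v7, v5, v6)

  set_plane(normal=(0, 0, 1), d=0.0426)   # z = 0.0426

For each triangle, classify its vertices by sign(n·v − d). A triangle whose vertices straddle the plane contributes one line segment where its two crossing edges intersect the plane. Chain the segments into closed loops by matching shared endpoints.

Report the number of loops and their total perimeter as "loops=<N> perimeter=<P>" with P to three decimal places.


loops=1 perimeter=12.860

Straddling triangles (8 of 12):
  (v1,v3,v0) [++-] → (-1.52, 0.0711399, 0.0426)–(-1.52, -1.695, 0.0426)  len=1.7661
  (v4,v1,v0) [-+-] → (-0.0637951, -1.695, 0.0426)–(-1.52, -1.695, 0.0426)  len=1.4562
  (v0,v3,v2) [-+-] → (-1.52, 0.0711399, 0.0426)–(-1.52, 1.695, 0.0426)  len=1.6239
  (v5,v1,v4) [++-] → (-0.0637951, -1.695, 0.0426)–(1.52, -1.695, 0.0426)  len=1.5838
  (v3,v7,v2) [++-] → (0.0637951, 1.695, 0.0426)–(-1.52, 1.695, 0.0426)  len=1.5838
  (v2,v7,v6) [-+-] → (0.0637951, 1.695, 0.0426)–(1.52, 1.695, 0.0426)  len=1.4562
  (v6,v5,v4) [-+-] → (1.52, -0.0711399, 0.0426)–(1.52, -1.695, 0.0426)  len=1.6239
  (v7,v5,v6) [++-] → (1.52, -0.0711399, 0.0426)–(1.52, 1.695, 0.0426)  len=1.7661

Chained into 1 loop(s):
  loop 1: 8 segments, perimeter = 12.8600
Total perimeter = 12.860


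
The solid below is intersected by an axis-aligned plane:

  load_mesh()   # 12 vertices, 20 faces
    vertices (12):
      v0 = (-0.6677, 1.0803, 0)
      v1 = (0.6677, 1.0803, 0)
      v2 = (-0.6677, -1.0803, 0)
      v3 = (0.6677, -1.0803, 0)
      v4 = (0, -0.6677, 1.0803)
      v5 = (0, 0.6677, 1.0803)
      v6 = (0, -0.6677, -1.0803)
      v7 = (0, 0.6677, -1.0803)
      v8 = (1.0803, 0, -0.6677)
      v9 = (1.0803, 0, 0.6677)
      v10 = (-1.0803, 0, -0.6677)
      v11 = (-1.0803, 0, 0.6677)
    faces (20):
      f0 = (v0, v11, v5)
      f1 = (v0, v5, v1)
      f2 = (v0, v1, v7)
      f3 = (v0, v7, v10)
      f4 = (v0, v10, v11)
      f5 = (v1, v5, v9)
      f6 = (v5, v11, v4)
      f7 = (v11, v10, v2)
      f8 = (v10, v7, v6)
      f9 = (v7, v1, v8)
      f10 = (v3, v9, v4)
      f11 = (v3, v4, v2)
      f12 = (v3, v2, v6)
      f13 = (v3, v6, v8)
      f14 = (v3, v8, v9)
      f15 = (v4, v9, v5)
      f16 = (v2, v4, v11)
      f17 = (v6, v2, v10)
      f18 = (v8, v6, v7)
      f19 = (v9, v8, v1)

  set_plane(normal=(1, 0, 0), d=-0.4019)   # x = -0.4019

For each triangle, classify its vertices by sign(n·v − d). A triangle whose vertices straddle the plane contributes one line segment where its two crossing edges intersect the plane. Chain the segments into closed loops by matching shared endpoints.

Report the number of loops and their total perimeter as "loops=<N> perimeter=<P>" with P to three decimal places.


loops=1 perimeter=6.329

Straddling triangles (10 of 20):
  (v0,v11,v5) [--+] → (-0.4019, 0.419298, 0.926802)–(-0.4019, 0.916051, 0.430049)  len=0.7025
  (v0,v5,v1) [-++] → (-0.4019, 0.916051, 0.430049)–(-0.4019, 1.0803, 0)  len=0.4603
  (v0,v1,v7) [-++] → (-0.4019, 1.0803, 0)–(-0.4019, 0.916051, -0.430049)  len=0.4603
  (v0,v7,v10) [-+-] → (-0.4019, 0.916051, -0.430049)–(-0.4019, 0.419298, -0.926802)  len=0.7025
  (v5,v11,v4) [+-+] → (-0.4019, 0.419298, 0.926802)–(-0.4019, -0.419298, 0.926802)  len=0.8386
  (v10,v7,v6) [-++] → (-0.4019, 0.419298, -0.926802)–(-0.4019, -0.419298, -0.926802)  len=0.8386
  (v3,v4,v2) [++-] → (-0.4019, -0.916051, 0.430049)–(-0.4019, -1.0803, 0)  len=0.4603
  (v3,v2,v6) [+-+] → (-0.4019, -1.0803, 0)–(-0.4019, -0.916051, -0.430049)  len=0.4603
  (v2,v4,v11) [-+-] → (-0.4019, -0.916051, 0.430049)–(-0.4019, -0.419298, 0.926802)  len=0.7025
  (v6,v2,v10) [+--] → (-0.4019, -0.916051, -0.430049)–(-0.4019, -0.419298, -0.926802)  len=0.7025

Chained into 1 loop(s):
  loop 1: 10 segments, perimeter = 6.3286
Total perimeter = 6.329


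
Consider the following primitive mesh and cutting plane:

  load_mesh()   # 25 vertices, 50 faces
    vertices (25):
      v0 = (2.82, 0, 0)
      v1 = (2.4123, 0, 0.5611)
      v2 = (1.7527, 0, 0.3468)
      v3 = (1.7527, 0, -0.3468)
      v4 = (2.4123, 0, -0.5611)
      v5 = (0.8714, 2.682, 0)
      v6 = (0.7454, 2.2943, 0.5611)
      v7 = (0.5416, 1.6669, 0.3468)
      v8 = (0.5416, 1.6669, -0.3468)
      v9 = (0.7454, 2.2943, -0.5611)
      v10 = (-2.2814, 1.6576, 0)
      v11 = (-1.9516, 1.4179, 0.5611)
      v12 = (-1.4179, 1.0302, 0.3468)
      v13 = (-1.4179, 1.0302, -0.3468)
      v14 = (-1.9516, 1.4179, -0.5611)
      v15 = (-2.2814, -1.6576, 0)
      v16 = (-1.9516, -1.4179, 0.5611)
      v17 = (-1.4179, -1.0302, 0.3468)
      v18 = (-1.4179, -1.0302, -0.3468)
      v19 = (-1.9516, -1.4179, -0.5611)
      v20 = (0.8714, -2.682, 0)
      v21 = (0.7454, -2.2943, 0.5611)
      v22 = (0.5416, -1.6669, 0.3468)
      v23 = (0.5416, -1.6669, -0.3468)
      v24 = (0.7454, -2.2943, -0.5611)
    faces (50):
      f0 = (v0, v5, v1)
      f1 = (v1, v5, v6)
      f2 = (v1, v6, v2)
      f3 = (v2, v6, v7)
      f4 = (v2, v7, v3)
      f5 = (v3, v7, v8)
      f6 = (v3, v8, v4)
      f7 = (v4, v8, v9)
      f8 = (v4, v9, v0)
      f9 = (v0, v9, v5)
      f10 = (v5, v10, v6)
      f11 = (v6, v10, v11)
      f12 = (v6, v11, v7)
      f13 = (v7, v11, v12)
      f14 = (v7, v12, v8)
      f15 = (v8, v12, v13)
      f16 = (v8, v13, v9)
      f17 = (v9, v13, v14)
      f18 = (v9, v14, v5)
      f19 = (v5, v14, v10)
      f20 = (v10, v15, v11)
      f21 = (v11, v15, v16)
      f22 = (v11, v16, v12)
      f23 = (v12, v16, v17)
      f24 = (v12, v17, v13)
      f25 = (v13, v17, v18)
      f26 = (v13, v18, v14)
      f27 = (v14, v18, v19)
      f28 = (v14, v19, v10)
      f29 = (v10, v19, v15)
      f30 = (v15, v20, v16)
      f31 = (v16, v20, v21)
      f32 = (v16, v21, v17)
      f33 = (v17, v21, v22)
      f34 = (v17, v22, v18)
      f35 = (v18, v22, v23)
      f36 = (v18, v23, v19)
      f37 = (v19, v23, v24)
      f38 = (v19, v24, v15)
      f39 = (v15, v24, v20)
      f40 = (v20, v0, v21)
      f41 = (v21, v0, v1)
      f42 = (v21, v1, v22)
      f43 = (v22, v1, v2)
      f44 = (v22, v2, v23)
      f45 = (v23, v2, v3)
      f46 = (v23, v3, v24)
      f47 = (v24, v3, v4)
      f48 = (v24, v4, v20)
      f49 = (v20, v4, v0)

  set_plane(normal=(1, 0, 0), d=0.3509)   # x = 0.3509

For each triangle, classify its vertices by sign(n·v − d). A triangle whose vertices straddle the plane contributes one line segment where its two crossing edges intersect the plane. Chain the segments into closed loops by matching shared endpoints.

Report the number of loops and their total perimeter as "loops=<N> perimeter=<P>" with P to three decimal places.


loops=2 perimeter=6.428

Straddling triangles (20 of 50):
  (v5,v10,v6) [+-+] → (0.3509, 2.51288, 0)–(0.3509, 2.21132, 0.487969)  len=0.5736
  (v6,v10,v11) [+--] → (0.3509, 2.21132, 0.487969)–(0.3509, 2.16611, 0.5611)  len=0.0860
  (v6,v11,v7) [+-+] → (0.3509, 2.16611, 0.5611)–(0.3509, 1.64785, 0.363191)  len=0.5548
  (v7,v11,v12) [+--] → (0.3509, 1.64785, 0.363191)–(0.3509, 1.60494, 0.3468)  len=0.0459
  (v7,v12,v8) [+-+] → (0.3509, 1.60494, 0.3468)–(0.3509, 1.60494, -0.279298)  len=0.6261
  (v8,v12,v13) [+--] → (0.3509, 1.60494, -0.279298)–(0.3509, 1.60494, -0.3468)  len=0.0675
  (v8,v13,v9) [+-+] → (0.3509, 1.60494, -0.3468)–(0.3509, 2.06378, -0.52202)  len=0.4912
  (v9,v13,v14) [+--] → (0.3509, 2.06378, -0.52202)–(0.3509, 2.16611, -0.5611)  len=0.1095
  (v9,v14,v5) [+-+] → (0.3509, 2.16611, -0.5611)–(0.3509, 2.44893, -0.103455)  len=0.5380
  (v5,v14,v10) [+--] → (0.3509, 2.44893, -0.103455)–(0.3509, 2.51288, 0)  len=0.1216
  (v15,v20,v16) [-+-] → (0.3509, -2.51288, 0)–(0.3509, -2.44893, 0.103455)  len=0.1216
  (v16,v20,v21) [-++] → (0.3509, -2.44893, 0.103455)–(0.3509, -2.16611, 0.5611)  len=0.5380
  (v16,v21,v17) [-+-] → (0.3509, -2.16611, 0.5611)–(0.3509, -2.06378, 0.52202)  len=0.1095
  (v17,v21,v22) [-++] → (0.3509, -2.06378, 0.52202)–(0.3509, -1.60494, 0.3468)  len=0.4912
  (v17,v22,v18) [-+-] → (0.3509, -1.60494, 0.3468)–(0.3509, -1.60494, 0.279298)  len=0.0675
  (v18,v22,v23) [-++] → (0.3509, -1.60494, 0.279298)–(0.3509, -1.60494, -0.3468)  len=0.6261
  (v18,v23,v19) [-+-] → (0.3509, -1.60494, -0.3468)–(0.3509, -1.64785, -0.363191)  len=0.0459
  (v19,v23,v24) [-++] → (0.3509, -1.64785, -0.363191)–(0.3509, -2.16611, -0.5611)  len=0.5548
  (v19,v24,v15) [-+-] → (0.3509, -2.16611, -0.5611)–(0.3509, -2.21132, -0.487969)  len=0.0860
  (v15,v24,v20) [-++] → (0.3509, -2.21132, -0.487969)–(0.3509, -2.51288, 0)  len=0.5736

Chained into 2 loop(s):
  loop 1: 10 segments, perimeter = 3.2142
  loop 2: 10 segments, perimeter = 3.2142
Total perimeter = 6.428


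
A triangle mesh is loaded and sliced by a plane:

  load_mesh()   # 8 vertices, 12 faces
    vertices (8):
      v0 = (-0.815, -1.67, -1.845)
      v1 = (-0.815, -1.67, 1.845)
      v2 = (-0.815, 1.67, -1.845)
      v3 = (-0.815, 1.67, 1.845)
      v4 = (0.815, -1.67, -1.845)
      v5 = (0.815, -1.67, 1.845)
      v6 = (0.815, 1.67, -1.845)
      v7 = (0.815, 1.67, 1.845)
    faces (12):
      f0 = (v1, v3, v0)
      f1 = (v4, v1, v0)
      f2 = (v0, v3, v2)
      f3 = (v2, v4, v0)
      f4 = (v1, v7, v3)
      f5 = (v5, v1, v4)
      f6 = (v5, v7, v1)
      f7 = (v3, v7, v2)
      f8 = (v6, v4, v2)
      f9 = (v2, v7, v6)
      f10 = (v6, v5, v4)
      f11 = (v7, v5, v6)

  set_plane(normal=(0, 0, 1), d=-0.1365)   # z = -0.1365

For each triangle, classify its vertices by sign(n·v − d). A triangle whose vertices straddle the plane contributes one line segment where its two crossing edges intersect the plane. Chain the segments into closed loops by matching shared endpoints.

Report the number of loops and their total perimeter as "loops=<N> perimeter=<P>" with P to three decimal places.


loops=1 perimeter=9.940

Straddling triangles (8 of 12):
  (v1,v3,v0) [++-] → (-0.815, -0.123553, -0.1365)–(-0.815, -1.67, -0.1365)  len=1.5464
  (v4,v1,v0) [-+-] → (0.0602967, -1.67, -0.1365)–(-0.815, -1.67, -0.1365)  len=0.8753
  (v0,v3,v2) [-+-] → (-0.815, -0.123553, -0.1365)–(-0.815, 1.67, -0.1365)  len=1.7936
  (v5,v1,v4) [++-] → (0.0602967, -1.67, -0.1365)–(0.815, -1.67, -0.1365)  len=0.7547
  (v3,v7,v2) [++-] → (-0.0602967, 1.67, -0.1365)–(-0.815, 1.67, -0.1365)  len=0.7547
  (v2,v7,v6) [-+-] → (-0.0602967, 1.67, -0.1365)–(0.815, 1.67, -0.1365)  len=0.8753
  (v6,v5,v4) [-+-] → (0.815, 0.123553, -0.1365)–(0.815, -1.67, -0.1365)  len=1.7936
  (v7,v5,v6) [++-] → (0.815, 0.123553, -0.1365)–(0.815, 1.67, -0.1365)  len=1.5464

Chained into 1 loop(s):
  loop 1: 8 segments, perimeter = 9.9400
Total perimeter = 9.940


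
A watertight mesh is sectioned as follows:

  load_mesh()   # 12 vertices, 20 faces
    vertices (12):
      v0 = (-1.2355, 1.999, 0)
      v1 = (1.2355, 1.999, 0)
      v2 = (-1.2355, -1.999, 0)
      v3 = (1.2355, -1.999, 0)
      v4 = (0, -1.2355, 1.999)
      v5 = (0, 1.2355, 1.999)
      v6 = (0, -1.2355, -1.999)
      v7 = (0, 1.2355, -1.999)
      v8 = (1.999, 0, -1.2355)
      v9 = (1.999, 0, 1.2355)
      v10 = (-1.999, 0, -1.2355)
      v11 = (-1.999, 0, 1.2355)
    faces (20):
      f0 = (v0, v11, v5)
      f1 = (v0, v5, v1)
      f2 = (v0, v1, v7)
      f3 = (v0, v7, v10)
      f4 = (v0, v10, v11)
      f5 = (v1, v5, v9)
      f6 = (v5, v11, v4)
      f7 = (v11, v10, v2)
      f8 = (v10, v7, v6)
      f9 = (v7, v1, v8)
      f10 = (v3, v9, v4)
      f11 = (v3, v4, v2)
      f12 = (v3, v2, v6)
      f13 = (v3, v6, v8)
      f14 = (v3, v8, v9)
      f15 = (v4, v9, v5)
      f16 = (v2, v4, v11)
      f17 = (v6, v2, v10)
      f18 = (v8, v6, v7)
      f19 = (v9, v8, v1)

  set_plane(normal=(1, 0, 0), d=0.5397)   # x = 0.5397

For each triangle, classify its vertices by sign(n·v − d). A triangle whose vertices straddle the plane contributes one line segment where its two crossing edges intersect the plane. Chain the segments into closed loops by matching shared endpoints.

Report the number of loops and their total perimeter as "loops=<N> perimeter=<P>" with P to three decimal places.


loops=1 perimeter=12.202

Straddling triangles (10 of 20):
  (v0,v5,v1) [--+] → (0.5397, 1.56902, 1.12578)–(0.5397, 1.999, 0)  len=1.2051
  (v0,v1,v7) [-+-] → (0.5397, 1.999, 0)–(0.5397, 1.56902, -1.12578)  len=1.2051
  (v1,v5,v9) [+-+] → (0.5397, 1.56902, 1.12578)–(0.5397, 0.901934, 1.79287)  len=0.9434
  (v7,v1,v8) [-++] → (0.5397, 1.56902, -1.12578)–(0.5397, 0.901934, -1.79287)  len=0.9434
  (v3,v9,v4) [++-] → (0.5397, -0.901934, 1.79287)–(0.5397, -1.56902, 1.12578)  len=0.9434
  (v3,v4,v2) [+--] → (0.5397, -1.56902, 1.12578)–(0.5397, -1.999, 0)  len=1.2051
  (v3,v2,v6) [+--] → (0.5397, -1.999, 0)–(0.5397, -1.56902, -1.12578)  len=1.2051
  (v3,v6,v8) [+-+] → (0.5397, -1.56902, -1.12578)–(0.5397, -0.901934, -1.79287)  len=0.9434
  (v4,v9,v5) [-+-] → (0.5397, -0.901934, 1.79287)–(0.5397, 0.901934, 1.79287)  len=1.8039
  (v8,v6,v7) [+--] → (0.5397, -0.901934, -1.79287)–(0.5397, 0.901934, -1.79287)  len=1.8039

Chained into 1 loop(s):
  loop 1: 10 segments, perimeter = 12.2017
Total perimeter = 12.202


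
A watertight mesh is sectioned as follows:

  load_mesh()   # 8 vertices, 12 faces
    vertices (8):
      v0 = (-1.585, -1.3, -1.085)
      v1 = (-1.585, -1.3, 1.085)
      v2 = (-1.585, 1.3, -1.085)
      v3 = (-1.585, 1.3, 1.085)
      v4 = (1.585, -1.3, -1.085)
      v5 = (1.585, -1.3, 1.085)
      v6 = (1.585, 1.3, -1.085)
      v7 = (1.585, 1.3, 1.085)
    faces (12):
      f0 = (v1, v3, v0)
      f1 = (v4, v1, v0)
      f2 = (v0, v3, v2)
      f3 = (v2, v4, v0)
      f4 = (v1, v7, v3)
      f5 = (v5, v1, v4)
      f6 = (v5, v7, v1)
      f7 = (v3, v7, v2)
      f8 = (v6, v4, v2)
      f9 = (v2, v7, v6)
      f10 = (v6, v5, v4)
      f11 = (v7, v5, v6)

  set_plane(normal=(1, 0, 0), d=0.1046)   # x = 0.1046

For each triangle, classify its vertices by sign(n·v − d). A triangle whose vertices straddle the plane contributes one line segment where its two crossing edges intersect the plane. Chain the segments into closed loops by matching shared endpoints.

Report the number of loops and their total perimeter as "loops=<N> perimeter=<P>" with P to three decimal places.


Straddling triangles (8 of 12):
  (v4,v1,v0) [+--] → (0.1046, -1.3, -0.0716032)–(0.1046, -1.3, -1.085)  len=1.0134
  (v2,v4,v0) [-+-] → (0.1046, -0.0857918, -1.085)–(0.1046, -1.3, -1.085)  len=1.2142
  (v1,v7,v3) [-+-] → (0.1046, 0.0857918, 1.085)–(0.1046, 1.3, 1.085)  len=1.2142
  (v5,v1,v4) [+-+] → (0.1046, -1.3, 1.085)–(0.1046, -1.3, -0.0716032)  len=1.1566
  (v5,v7,v1) [++-] → (0.1046, 0.0857918, 1.085)–(0.1046, -1.3, 1.085)  len=1.3858
  (v3,v7,v2) [-+-] → (0.1046, 1.3, 1.085)–(0.1046, 1.3, 0.0716032)  len=1.0134
  (v6,v4,v2) [++-] → (0.1046, -0.0857918, -1.085)–(0.1046, 1.3, -1.085)  len=1.3858
  (v2,v7,v6) [-++] → (0.1046, 1.3, 0.0716032)–(0.1046, 1.3, -1.085)  len=1.1566

Chained into 1 loop(s):
  loop 1: 8 segments, perimeter = 9.5400
Total perimeter = 9.540

loops=1 perimeter=9.540


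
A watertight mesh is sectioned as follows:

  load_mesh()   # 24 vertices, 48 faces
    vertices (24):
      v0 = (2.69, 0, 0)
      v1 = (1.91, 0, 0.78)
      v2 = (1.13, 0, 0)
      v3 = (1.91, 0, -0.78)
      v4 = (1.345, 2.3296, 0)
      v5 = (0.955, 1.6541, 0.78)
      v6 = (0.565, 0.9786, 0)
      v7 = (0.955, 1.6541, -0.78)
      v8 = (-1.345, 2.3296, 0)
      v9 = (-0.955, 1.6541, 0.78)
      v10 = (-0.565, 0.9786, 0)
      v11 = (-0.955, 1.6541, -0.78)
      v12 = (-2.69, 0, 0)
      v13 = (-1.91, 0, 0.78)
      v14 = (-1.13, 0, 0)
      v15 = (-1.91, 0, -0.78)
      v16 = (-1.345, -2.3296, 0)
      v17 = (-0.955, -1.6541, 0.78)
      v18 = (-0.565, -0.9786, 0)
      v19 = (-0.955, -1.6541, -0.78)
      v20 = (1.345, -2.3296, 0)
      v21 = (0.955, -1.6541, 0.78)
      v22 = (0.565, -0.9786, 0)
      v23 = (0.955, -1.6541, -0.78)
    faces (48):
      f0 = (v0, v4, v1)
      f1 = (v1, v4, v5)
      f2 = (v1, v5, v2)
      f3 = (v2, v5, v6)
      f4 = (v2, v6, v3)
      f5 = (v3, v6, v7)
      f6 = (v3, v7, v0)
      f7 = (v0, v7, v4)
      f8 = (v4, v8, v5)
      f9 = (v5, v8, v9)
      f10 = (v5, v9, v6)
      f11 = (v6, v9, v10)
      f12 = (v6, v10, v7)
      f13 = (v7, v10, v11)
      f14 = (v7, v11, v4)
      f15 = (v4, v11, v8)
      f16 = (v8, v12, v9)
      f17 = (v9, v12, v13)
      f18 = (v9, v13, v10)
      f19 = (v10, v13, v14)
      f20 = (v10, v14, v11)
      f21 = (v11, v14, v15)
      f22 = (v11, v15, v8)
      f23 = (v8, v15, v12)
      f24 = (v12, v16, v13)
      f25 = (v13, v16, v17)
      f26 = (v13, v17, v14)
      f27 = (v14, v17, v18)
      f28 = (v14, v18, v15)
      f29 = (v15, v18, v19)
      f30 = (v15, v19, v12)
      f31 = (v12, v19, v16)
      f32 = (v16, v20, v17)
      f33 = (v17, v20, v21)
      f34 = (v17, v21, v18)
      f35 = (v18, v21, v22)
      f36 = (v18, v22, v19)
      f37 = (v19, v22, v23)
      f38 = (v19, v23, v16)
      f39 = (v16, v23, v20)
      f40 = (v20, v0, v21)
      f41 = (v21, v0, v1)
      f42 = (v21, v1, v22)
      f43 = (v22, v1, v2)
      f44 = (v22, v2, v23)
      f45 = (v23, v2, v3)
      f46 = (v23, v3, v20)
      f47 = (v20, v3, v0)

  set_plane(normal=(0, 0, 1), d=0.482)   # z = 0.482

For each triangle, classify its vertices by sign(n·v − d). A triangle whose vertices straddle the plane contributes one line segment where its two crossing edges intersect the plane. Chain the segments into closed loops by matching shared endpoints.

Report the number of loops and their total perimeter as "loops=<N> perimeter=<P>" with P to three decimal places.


Straddling triangles (24 of 48):
  (v0,v4,v1) [--+] → (1.69414, 0.890027, 0.482)–(2.208, 0, 0.482)  len=1.0277
  (v1,v4,v5) [+-+] → (1.69414, 0.890027, 0.482)–(1.104, 1.91218, 0.482)  len=1.1803
  (v1,v5,v2) [++-] → (1.02186, 1.02215, 0.482)–(1.612, 0, 0.482)  len=1.1803
  (v2,v5,v6) [-+-] → (1.02186, 1.02215, 0.482)–(0.806, 1.39602, 0.482)  len=0.4317
  (v4,v8,v5) [--+] → (0.0762821, 1.91218, 0.482)–(1.104, 1.91218, 0.482)  len=1.0277
  (v5,v8,v9) [+-+] → (0.0762821, 1.91218, 0.482)–(-1.104, 1.91218, 0.482)  len=1.1803
  (v5,v9,v6) [++-] → (-0.374282, 1.39602, 0.482)–(0.806, 1.39602, 0.482)  len=1.1803
  (v6,v9,v10) [-+-] → (-0.374282, 1.39602, 0.482)–(-0.806, 1.39602, 0.482)  len=0.4317
  (v8,v12,v9) [--+] → (-1.61786, 1.02215, 0.482)–(-1.104, 1.91218, 0.482)  len=1.0277
  (v9,v12,v13) [+-+] → (-1.61786, 1.02215, 0.482)–(-2.208, 0, 0.482)  len=1.1803
  (v9,v13,v10) [++-] → (-1.39614, 0.373875, 0.482)–(-0.806, 1.39602, 0.482)  len=1.1803
  (v10,v13,v14) [-+-] → (-1.39614, 0.373875, 0.482)–(-1.612, 0, 0.482)  len=0.4317
  (v12,v16,v13) [--+] → (-1.69414, -0.890027, 0.482)–(-2.208, 0, 0.482)  len=1.0277
  (v13,v16,v17) [+-+] → (-1.69414, -0.890027, 0.482)–(-1.104, -1.91218, 0.482)  len=1.1803
  (v13,v17,v14) [++-] → (-1.02186, -1.02215, 0.482)–(-1.612, 0, 0.482)  len=1.1803
  (v14,v17,v18) [-+-] → (-1.02186, -1.02215, 0.482)–(-0.806, -1.39602, 0.482)  len=0.4317
  (v16,v20,v17) [--+] → (-0.0762821, -1.91218, 0.482)–(-1.104, -1.91218, 0.482)  len=1.0277
  (v17,v20,v21) [+-+] → (-0.0762821, -1.91218, 0.482)–(1.104, -1.91218, 0.482)  len=1.1803
  (v17,v21,v18) [++-] → (0.374282, -1.39602, 0.482)–(-0.806, -1.39602, 0.482)  len=1.1803
  (v18,v21,v22) [-+-] → (0.374282, -1.39602, 0.482)–(0.806, -1.39602, 0.482)  len=0.4317
  (v20,v0,v21) [--+] → (1.61786, -1.02215, 0.482)–(1.104, -1.91218, 0.482)  len=1.0277
  (v21,v0,v1) [+-+] → (1.61786, -1.02215, 0.482)–(2.208, 0, 0.482)  len=1.1803
  (v21,v1,v22) [++-] → (1.39614, -0.373875, 0.482)–(0.806, -1.39602, 0.482)  len=1.1803
  (v22,v1,v2) [-+-] → (1.39614, -0.373875, 0.482)–(1.612, 0, 0.482)  len=0.4317

Chained into 2 loop(s):
  loop 1: 12 segments, perimeter = 13.2480
  loop 2: 12 segments, perimeter = 9.6720
Total perimeter = 22.920

loops=2 perimeter=22.920


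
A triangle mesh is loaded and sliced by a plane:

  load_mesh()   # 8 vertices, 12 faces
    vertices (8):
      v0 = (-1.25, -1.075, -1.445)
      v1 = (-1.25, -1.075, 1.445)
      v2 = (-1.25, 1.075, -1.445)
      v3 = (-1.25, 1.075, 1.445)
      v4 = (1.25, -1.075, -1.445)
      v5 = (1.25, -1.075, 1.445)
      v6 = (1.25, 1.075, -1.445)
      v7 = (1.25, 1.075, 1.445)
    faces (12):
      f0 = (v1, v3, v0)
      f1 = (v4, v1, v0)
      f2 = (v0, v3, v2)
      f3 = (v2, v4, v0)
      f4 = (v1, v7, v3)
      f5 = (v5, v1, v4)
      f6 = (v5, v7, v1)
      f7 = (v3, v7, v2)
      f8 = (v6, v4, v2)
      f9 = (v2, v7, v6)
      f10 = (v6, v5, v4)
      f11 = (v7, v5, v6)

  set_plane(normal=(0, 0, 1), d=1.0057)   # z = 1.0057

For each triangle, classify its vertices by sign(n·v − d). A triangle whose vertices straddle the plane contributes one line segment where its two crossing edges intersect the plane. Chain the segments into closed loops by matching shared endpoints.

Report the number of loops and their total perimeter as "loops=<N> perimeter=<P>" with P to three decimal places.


loops=1 perimeter=9.300

Straddling triangles (8 of 12):
  (v1,v3,v0) [++-] → (-1.25, 0.748185, 1.0057)–(-1.25, -1.075, 1.0057)  len=1.8232
  (v4,v1,v0) [-+-] → (-0.869983, -1.075, 1.0057)–(-1.25, -1.075, 1.0057)  len=0.3800
  (v0,v3,v2) [-+-] → (-1.25, 0.748185, 1.0057)–(-1.25, 1.075, 1.0057)  len=0.3268
  (v5,v1,v4) [++-] → (-0.869983, -1.075, 1.0057)–(1.25, -1.075, 1.0057)  len=2.1200
  (v3,v7,v2) [++-] → (0.869983, 1.075, 1.0057)–(-1.25, 1.075, 1.0057)  len=2.1200
  (v2,v7,v6) [-+-] → (0.869983, 1.075, 1.0057)–(1.25, 1.075, 1.0057)  len=0.3800
  (v6,v5,v4) [-+-] → (1.25, -0.748185, 1.0057)–(1.25, -1.075, 1.0057)  len=0.3268
  (v7,v5,v6) [++-] → (1.25, -0.748185, 1.0057)–(1.25, 1.075, 1.0057)  len=1.8232

Chained into 1 loop(s):
  loop 1: 8 segments, perimeter = 9.3000
Total perimeter = 9.300


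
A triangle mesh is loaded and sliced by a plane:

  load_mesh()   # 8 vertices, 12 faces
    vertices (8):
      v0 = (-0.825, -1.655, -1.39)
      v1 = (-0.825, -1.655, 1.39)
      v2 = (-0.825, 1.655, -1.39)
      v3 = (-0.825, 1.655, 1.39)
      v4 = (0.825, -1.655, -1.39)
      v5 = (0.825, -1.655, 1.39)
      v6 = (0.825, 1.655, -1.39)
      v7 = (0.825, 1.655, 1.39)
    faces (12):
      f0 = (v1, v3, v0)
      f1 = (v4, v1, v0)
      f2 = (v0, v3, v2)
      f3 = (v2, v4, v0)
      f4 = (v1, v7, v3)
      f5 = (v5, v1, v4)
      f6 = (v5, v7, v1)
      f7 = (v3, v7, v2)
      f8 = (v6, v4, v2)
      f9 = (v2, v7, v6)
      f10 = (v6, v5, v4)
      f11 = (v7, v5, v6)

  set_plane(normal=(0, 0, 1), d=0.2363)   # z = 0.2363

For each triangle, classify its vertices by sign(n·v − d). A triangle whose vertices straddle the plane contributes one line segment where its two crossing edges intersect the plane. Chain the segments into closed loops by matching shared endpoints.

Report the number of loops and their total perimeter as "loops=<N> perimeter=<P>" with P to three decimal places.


Straddling triangles (8 of 12):
  (v1,v3,v0) [++-] → (-0.825, 0.28135, 0.2363)–(-0.825, -1.655, 0.2363)  len=1.9364
  (v4,v1,v0) [-+-] → (-0.14025, -1.655, 0.2363)–(-0.825, -1.655, 0.2363)  len=0.6847
  (v0,v3,v2) [-+-] → (-0.825, 0.28135, 0.2363)–(-0.825, 1.655, 0.2363)  len=1.3737
  (v5,v1,v4) [++-] → (-0.14025, -1.655, 0.2363)–(0.825, -1.655, 0.2363)  len=0.9652
  (v3,v7,v2) [++-] → (0.14025, 1.655, 0.2363)–(-0.825, 1.655, 0.2363)  len=0.9652
  (v2,v7,v6) [-+-] → (0.14025, 1.655, 0.2363)–(0.825, 1.655, 0.2363)  len=0.6847
  (v6,v5,v4) [-+-] → (0.825, -0.28135, 0.2363)–(0.825, -1.655, 0.2363)  len=1.3737
  (v7,v5,v6) [++-] → (0.825, -0.28135, 0.2363)–(0.825, 1.655, 0.2363)  len=1.9364

Chained into 1 loop(s):
  loop 1: 8 segments, perimeter = 9.9200
Total perimeter = 9.920

loops=1 perimeter=9.920


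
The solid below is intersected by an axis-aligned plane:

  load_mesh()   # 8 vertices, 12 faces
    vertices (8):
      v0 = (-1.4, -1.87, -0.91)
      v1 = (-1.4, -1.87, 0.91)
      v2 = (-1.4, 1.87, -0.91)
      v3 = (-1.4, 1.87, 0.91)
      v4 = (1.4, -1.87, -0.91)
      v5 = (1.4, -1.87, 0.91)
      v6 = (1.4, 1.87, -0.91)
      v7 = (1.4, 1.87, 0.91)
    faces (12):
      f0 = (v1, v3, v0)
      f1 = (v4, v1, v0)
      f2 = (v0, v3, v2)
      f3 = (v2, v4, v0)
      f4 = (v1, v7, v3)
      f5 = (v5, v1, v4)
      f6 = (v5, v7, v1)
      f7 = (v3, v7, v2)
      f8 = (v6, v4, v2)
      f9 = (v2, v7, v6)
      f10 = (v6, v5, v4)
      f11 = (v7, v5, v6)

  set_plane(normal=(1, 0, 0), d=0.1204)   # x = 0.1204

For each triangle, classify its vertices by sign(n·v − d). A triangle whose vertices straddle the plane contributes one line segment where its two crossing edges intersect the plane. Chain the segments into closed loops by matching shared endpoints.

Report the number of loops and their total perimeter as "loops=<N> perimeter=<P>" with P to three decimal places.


loops=1 perimeter=11.120

Straddling triangles (8 of 12):
  (v4,v1,v0) [+--] → (0.1204, -1.87, -0.07826)–(0.1204, -1.87, -0.91)  len=0.8317
  (v2,v4,v0) [-+-] → (0.1204, -0.16082, -0.91)–(0.1204, -1.87, -0.91)  len=1.7092
  (v1,v7,v3) [-+-] → (0.1204, 0.16082, 0.91)–(0.1204, 1.87, 0.91)  len=1.7092
  (v5,v1,v4) [+-+] → (0.1204, -1.87, 0.91)–(0.1204, -1.87, -0.07826)  len=0.9883
  (v5,v7,v1) [++-] → (0.1204, 0.16082, 0.91)–(0.1204, -1.87, 0.91)  len=2.0308
  (v3,v7,v2) [-+-] → (0.1204, 1.87, 0.91)–(0.1204, 1.87, 0.07826)  len=0.8317
  (v6,v4,v2) [++-] → (0.1204, -0.16082, -0.91)–(0.1204, 1.87, -0.91)  len=2.0308
  (v2,v7,v6) [-++] → (0.1204, 1.87, 0.07826)–(0.1204, 1.87, -0.91)  len=0.9883

Chained into 1 loop(s):
  loop 1: 8 segments, perimeter = 11.1200
Total perimeter = 11.120
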